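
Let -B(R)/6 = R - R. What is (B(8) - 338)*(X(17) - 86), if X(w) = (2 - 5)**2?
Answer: 26026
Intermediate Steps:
X(w) = 9 (X(w) = (-3)**2 = 9)
B(R) = 0 (B(R) = -6*(R - R) = -6*0 = 0)
(B(8) - 338)*(X(17) - 86) = (0 - 338)*(9 - 86) = -338*(-77) = 26026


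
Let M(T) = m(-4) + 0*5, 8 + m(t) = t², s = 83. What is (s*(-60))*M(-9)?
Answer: -39840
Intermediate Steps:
m(t) = -8 + t²
M(T) = 8 (M(T) = (-8 + (-4)²) + 0*5 = (-8 + 16) + 0 = 8 + 0 = 8)
(s*(-60))*M(-9) = (83*(-60))*8 = -4980*8 = -39840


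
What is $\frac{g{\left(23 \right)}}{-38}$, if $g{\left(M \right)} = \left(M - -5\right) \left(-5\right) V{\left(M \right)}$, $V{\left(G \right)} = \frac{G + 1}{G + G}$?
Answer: $\frac{840}{437} \approx 1.9222$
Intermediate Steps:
$V{\left(G \right)} = \frac{1 + G}{2 G}$
$g{\left(M \right)} = \frac{\left(1 + M\right) \left(-25 - 5 M\right)}{2 M}$ ($g{\left(M \right)} = \left(M - -5\right) \left(-5\right) \frac{1 + M}{2 M} = \left(M + 5\right) \left(-5\right) \frac{1 + M}{2 M} = \left(5 + M\right) \left(-5\right) \frac{1 + M}{2 M} = \left(-25 - 5 M\right) \frac{1 + M}{2 M} = \frac{\left(1 + M\right) \left(-25 - 5 M\right)}{2 M}$)
$\frac{g{\left(23 \right)}}{-38} = \frac{\left(- \frac{5}{2}\right) \frac{1}{23} \left(1 + 23\right) \left(5 + 23\right)}{-38} = \left(- \frac{5}{2}\right) \frac{1}{23} \cdot 24 \cdot 28 \left(- \frac{1}{38}\right) = \left(- \frac{1680}{23}\right) \left(- \frac{1}{38}\right) = \frac{840}{437}$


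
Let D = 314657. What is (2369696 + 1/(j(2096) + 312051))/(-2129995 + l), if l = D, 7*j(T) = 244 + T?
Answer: -740258162017/567084879798 ≈ -1.3054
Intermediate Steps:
j(T) = 244/7 + T/7 (j(T) = (244 + T)/7 = 244/7 + T/7)
l = 314657
(2369696 + 1/(j(2096) + 312051))/(-2129995 + l) = (2369696 + 1/((244/7 + (1/7)*2096) + 312051))/(-2129995 + 314657) = (2369696 + 1/((244/7 + 2096/7) + 312051))/(-1815338) = (2369696 + 1/(2340/7 + 312051))*(-1/1815338) = (2369696 + 1/(2186697/7))*(-1/1815338) = (2369696 + 7/2186697)*(-1/1815338) = (5181807134119/2186697)*(-1/1815338) = -740258162017/567084879798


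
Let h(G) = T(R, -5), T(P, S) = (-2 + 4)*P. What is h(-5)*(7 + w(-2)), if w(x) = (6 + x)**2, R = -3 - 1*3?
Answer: -276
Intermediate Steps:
R = -6 (R = -3 - 3 = -6)
T(P, S) = 2*P
h(G) = -12 (h(G) = 2*(-6) = -12)
h(-5)*(7 + w(-2)) = -12*(7 + (6 - 2)**2) = -12*(7 + 4**2) = -12*(7 + 16) = -12*23 = -276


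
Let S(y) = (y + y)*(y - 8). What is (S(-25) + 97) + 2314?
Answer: 4061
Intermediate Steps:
S(y) = 2*y*(-8 + y) (S(y) = (2*y)*(-8 + y) = 2*y*(-8 + y))
(S(-25) + 97) + 2314 = (2*(-25)*(-8 - 25) + 97) + 2314 = (2*(-25)*(-33) + 97) + 2314 = (1650 + 97) + 2314 = 1747 + 2314 = 4061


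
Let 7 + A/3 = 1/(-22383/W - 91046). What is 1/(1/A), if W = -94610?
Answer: -180890917047/8613839677 ≈ -21.000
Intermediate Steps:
A = -180890917047/8613839677 (A = -21 + 3/(-22383/(-94610) - 91046) = -21 + 3/(-22383*(-1/94610) - 91046) = -21 + 3/(22383/94610 - 91046) = -21 + 3/(-8613839677/94610) = -21 + 3*(-94610/8613839677) = -21 - 283830/8613839677 = -180890917047/8613839677 ≈ -21.000)
1/(1/A) = 1/(1/(-180890917047/8613839677)) = 1/(-8613839677/180890917047) = -180890917047/8613839677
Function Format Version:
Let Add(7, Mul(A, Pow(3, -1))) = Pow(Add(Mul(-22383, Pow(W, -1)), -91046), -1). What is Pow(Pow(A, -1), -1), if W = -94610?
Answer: Rational(-180890917047, 8613839677) ≈ -21.000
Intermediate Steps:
A = Rational(-180890917047, 8613839677) (A = Add(-21, Mul(3, Pow(Add(Mul(-22383, Pow(-94610, -1)), -91046), -1))) = Add(-21, Mul(3, Pow(Add(Mul(-22383, Rational(-1, 94610)), -91046), -1))) = Add(-21, Mul(3, Pow(Add(Rational(22383, 94610), -91046), -1))) = Add(-21, Mul(3, Pow(Rational(-8613839677, 94610), -1))) = Add(-21, Mul(3, Rational(-94610, 8613839677))) = Add(-21, Rational(-283830, 8613839677)) = Rational(-180890917047, 8613839677) ≈ -21.000)
Pow(Pow(A, -1), -1) = Pow(Pow(Rational(-180890917047, 8613839677), -1), -1) = Pow(Rational(-8613839677, 180890917047), -1) = Rational(-180890917047, 8613839677)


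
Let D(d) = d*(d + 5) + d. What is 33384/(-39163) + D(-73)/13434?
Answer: -256934423/526115742 ≈ -0.48836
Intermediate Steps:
D(d) = d + d*(5 + d) (D(d) = d*(5 + d) + d = d + d*(5 + d))
33384/(-39163) + D(-73)/13434 = 33384/(-39163) - 73*(6 - 73)/13434 = 33384*(-1/39163) - 73*(-67)*(1/13434) = -33384/39163 + 4891*(1/13434) = -33384/39163 + 4891/13434 = -256934423/526115742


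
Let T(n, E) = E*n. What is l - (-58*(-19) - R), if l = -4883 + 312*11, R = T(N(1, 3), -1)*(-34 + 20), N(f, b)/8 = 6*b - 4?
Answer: -985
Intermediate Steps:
N(f, b) = -32 + 48*b (N(f, b) = 8*(6*b - 4) = 8*(-4 + 6*b) = -32 + 48*b)
R = 1568 (R = (-(-32 + 48*3))*(-34 + 20) = -(-32 + 144)*(-14) = -1*112*(-14) = -112*(-14) = 1568)
l = -1451 (l = -4883 + 3432 = -1451)
l - (-58*(-19) - R) = -1451 - (-58*(-19) - 1*1568) = -1451 - (1102 - 1568) = -1451 - 1*(-466) = -1451 + 466 = -985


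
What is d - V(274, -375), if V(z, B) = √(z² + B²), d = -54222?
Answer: -54222 - √215701 ≈ -54686.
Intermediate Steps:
V(z, B) = √(B² + z²)
d - V(274, -375) = -54222 - √((-375)² + 274²) = -54222 - √(140625 + 75076) = -54222 - √215701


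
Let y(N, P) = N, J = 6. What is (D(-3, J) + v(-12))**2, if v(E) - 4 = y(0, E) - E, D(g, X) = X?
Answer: 484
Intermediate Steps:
v(E) = 4 - E (v(E) = 4 + (0 - E) = 4 - E)
(D(-3, J) + v(-12))**2 = (6 + (4 - 1*(-12)))**2 = (6 + (4 + 12))**2 = (6 + 16)**2 = 22**2 = 484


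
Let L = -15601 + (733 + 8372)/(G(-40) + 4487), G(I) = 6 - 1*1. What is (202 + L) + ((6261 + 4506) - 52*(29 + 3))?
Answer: -28272527/4492 ≈ -6294.0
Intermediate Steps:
G(I) = 5 (G(I) = 6 - 1 = 5)
L = -70070587/4492 (L = -15601 + (733 + 8372)/(5 + 4487) = -15601 + 9105/4492 = -70070587/4492 ≈ -15599.)
(202 + L) + ((6261 + 4506) - 52*(29 + 3)) = (202 - 70070587/4492) + ((6261 + 4506) - 52*(29 + 3)) = -69163203/4492 + (10767 - 52*32) = -69163203/4492 + (10767 - 1664) = -69163203/4492 + 9103 = -28272527/4492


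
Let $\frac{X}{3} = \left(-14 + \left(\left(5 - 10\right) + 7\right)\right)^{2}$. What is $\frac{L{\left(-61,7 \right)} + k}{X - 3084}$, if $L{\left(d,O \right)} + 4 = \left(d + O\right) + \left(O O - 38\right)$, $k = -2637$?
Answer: $\frac{671}{663} \approx 1.0121$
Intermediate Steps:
$L{\left(d,O \right)} = -42 + O + d + O^{2}$ ($L{\left(d,O \right)} = -4 + \left(\left(d + O\right) + \left(O O - 38\right)\right) = -4 + \left(\left(O + d\right) + \left(O^{2} - 38\right)\right) = -4 + \left(\left(O + d\right) + \left(-38 + O^{2}\right)\right) = -4 + \left(-38 + O + d + O^{2}\right) = -42 + O + d + O^{2}$)
$X = 432$ ($X = 3 \left(-14 + \left(\left(5 - 10\right) + 7\right)\right)^{2} = 3 \left(-14 + \left(-5 + 7\right)\right)^{2} = 3 \left(-14 + 2\right)^{2} = 3 \left(-12\right)^{2} = 3 \cdot 144 = 432$)
$\frac{L{\left(-61,7 \right)} + k}{X - 3084} = \frac{\left(-42 + 7 - 61 + 7^{2}\right) - 2637}{432 - 3084} = \frac{\left(-42 + 7 - 61 + 49\right) - 2637}{-2652} = \left(-47 - 2637\right) \left(- \frac{1}{2652}\right) = \left(-2684\right) \left(- \frac{1}{2652}\right) = \frac{671}{663}$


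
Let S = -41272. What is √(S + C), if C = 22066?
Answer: 3*I*√2134 ≈ 138.59*I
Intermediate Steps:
√(S + C) = √(-41272 + 22066) = √(-19206) = 3*I*√2134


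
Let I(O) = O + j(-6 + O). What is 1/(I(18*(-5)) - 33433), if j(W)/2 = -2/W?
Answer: -24/804551 ≈ -2.9830e-5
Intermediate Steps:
j(W) = -4/W (j(W) = 2*(-2/W) = -4/W)
I(O) = O - 4/(-6 + O)
1/(I(18*(-5)) - 33433) = 1/((-4 + (18*(-5))*(-6 + 18*(-5)))/(-6 + 18*(-5)) - 33433) = 1/((-4 - 90*(-6 - 90))/(-6 - 90) - 33433) = 1/((-4 - 90*(-96))/(-96) - 33433) = 1/(-(-4 + 8640)/96 - 33433) = 1/(-1/96*8636 - 33433) = 1/(-2159/24 - 33433) = 1/(-804551/24) = -24/804551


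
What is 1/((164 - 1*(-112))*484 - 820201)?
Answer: -1/686617 ≈ -1.4564e-6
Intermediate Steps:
1/((164 - 1*(-112))*484 - 820201) = 1/((164 + 112)*484 - 820201) = 1/(276*484 - 820201) = 1/(133584 - 820201) = 1/(-686617) = -1/686617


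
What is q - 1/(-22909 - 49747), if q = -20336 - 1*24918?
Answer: -3287974623/72656 ≈ -45254.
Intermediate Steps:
q = -45254 (q = -20336 - 24918 = -45254)
q - 1/(-22909 - 49747) = -45254 - 1/(-22909 - 49747) = -45254 - 1/(-72656) = -45254 - 1*(-1/72656) = -45254 + 1/72656 = -3287974623/72656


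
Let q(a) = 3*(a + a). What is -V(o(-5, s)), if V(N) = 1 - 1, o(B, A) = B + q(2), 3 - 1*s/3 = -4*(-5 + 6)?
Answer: 0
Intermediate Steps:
q(a) = 6*a (q(a) = 3*(2*a) = 6*a)
s = 21 (s = 9 - (-12)*(-5 + 6) = 9 - (-12) = 9 - 3*(-4) = 9 + 12 = 21)
o(B, A) = 12 + B (o(B, A) = B + 6*2 = B + 12 = 12 + B)
V(N) = 0
-V(o(-5, s)) = -1*0 = 0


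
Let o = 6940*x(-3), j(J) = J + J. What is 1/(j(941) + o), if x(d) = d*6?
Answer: -1/123038 ≈ -8.1276e-6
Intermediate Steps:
j(J) = 2*J
x(d) = 6*d
o = -124920 (o = 6940*(6*(-3)) = 6940*(-18) = -124920)
1/(j(941) + o) = 1/(2*941 - 124920) = 1/(1882 - 124920) = 1/(-123038) = -1/123038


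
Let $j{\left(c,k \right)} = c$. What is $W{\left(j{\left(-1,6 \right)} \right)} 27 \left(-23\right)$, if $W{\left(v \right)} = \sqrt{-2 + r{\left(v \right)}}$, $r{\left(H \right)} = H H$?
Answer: $- 621 i \approx - 621.0 i$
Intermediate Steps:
$r{\left(H \right)} = H^{2}$
$W{\left(v \right)} = \sqrt{-2 + v^{2}}$
$W{\left(j{\left(-1,6 \right)} \right)} 27 \left(-23\right) = \sqrt{-2 + \left(-1\right)^{2}} \cdot 27 \left(-23\right) = \sqrt{-2 + 1} \cdot 27 \left(-23\right) = \sqrt{-1} \cdot 27 \left(-23\right) = i 27 \left(-23\right) = 27 i \left(-23\right) = - 621 i$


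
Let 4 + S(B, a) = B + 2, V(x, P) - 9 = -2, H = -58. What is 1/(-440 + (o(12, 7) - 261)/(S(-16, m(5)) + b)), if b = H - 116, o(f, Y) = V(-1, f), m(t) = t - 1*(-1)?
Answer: -96/42113 ≈ -0.0022796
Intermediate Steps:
V(x, P) = 7 (V(x, P) = 9 - 2 = 7)
m(t) = 1 + t (m(t) = t + 1 = 1 + t)
S(B, a) = -2 + B (S(B, a) = -4 + (B + 2) = -4 + (2 + B) = -2 + B)
o(f, Y) = 7
b = -174 (b = -58 - 116 = -174)
1/(-440 + (o(12, 7) - 261)/(S(-16, m(5)) + b)) = 1/(-440 + (7 - 261)/((-2 - 16) - 174)) = 1/(-440 - 254/(-18 - 174)) = 1/(-440 - 254/(-192)) = 1/(-440 - 254*(-1/192)) = 1/(-440 + 127/96) = 1/(-42113/96) = -96/42113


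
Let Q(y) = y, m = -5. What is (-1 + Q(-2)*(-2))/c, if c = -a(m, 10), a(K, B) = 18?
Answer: -⅙ ≈ -0.16667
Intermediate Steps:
c = -18 (c = -1*18 = -18)
(-1 + Q(-2)*(-2))/c = (-1 - 2*(-2))/(-18) = (-1 + 4)*(-1/18) = 3*(-1/18) = -⅙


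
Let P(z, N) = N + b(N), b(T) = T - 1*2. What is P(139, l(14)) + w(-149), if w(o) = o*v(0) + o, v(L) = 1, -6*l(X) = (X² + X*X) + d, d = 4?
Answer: -432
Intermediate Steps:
l(X) = -⅔ - X²/3 (l(X) = -((X² + X*X) + 4)/6 = -((X² + X²) + 4)/6 = -(2*X² + 4)/6 = -(4 + 2*X²)/6 = -⅔ - X²/3)
b(T) = -2 + T (b(T) = T - 2 = -2 + T)
w(o) = 2*o (w(o) = o*1 + o = o + o = 2*o)
P(z, N) = -2 + 2*N (P(z, N) = N + (-2 + N) = -2 + 2*N)
P(139, l(14)) + w(-149) = (-2 + 2*(-⅔ - ⅓*14²)) + 2*(-149) = (-2 + 2*(-⅔ - ⅓*196)) - 298 = (-2 + 2*(-⅔ - 196/3)) - 298 = (-2 + 2*(-66)) - 298 = (-2 - 132) - 298 = -134 - 298 = -432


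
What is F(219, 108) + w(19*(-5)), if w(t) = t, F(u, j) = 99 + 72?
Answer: 76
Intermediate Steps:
F(u, j) = 171
F(219, 108) + w(19*(-5)) = 171 + 19*(-5) = 171 - 95 = 76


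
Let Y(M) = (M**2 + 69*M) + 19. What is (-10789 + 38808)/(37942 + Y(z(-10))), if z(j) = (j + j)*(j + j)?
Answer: 28019/225561 ≈ 0.12422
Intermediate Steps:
z(j) = 4*j**2 (z(j) = (2*j)*(2*j) = 4*j**2)
Y(M) = 19 + M**2 + 69*M
(-10789 + 38808)/(37942 + Y(z(-10))) = (-10789 + 38808)/(37942 + (19 + (4*(-10)**2)**2 + 69*(4*(-10)**2))) = 28019/(37942 + (19 + (4*100)**2 + 69*(4*100))) = 28019/(37942 + (19 + 400**2 + 69*400)) = 28019/(37942 + (19 + 160000 + 27600)) = 28019/(37942 + 187619) = 28019/225561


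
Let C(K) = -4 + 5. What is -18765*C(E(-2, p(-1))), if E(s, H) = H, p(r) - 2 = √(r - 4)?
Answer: -18765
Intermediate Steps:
p(r) = 2 + √(-4 + r) (p(r) = 2 + √(r - 4) = 2 + √(-4 + r))
C(K) = 1
-18765*C(E(-2, p(-1))) = -18765*1 = -18765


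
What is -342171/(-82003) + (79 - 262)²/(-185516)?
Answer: 60731996769/15212868548 ≈ 3.9921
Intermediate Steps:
-342171/(-82003) + (79 - 262)²/(-185516) = -342171*(-1/82003) + (-183)²*(-1/185516) = 342171/82003 + 33489*(-1/185516) = 342171/82003 - 33489/185516 = 60731996769/15212868548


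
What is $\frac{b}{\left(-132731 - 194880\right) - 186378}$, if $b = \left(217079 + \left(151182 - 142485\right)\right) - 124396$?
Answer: $- \frac{101380}{513989} \approx -0.19724$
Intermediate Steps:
$b = 101380$ ($b = \left(217079 + 8697\right) - 124396 = 225776 - 124396 = 101380$)
$\frac{b}{\left(-132731 - 194880\right) - 186378} = \frac{101380}{\left(-132731 - 194880\right) - 186378} = \frac{101380}{-327611 - 186378} = \frac{101380}{-513989} = 101380 \left(- \frac{1}{513989}\right) = - \frac{101380}{513989}$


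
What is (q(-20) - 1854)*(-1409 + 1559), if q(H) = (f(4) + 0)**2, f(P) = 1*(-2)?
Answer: -277500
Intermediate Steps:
f(P) = -2
q(H) = 4 (q(H) = (-2 + 0)**2 = (-2)**2 = 4)
(q(-20) - 1854)*(-1409 + 1559) = (4 - 1854)*(-1409 + 1559) = -1850*150 = -277500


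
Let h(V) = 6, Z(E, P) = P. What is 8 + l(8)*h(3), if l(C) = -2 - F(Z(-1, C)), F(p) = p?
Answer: -52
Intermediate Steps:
l(C) = -2 - C
8 + l(8)*h(3) = 8 + (-2 - 1*8)*6 = 8 + (-2 - 8)*6 = 8 - 10*6 = 8 - 60 = -52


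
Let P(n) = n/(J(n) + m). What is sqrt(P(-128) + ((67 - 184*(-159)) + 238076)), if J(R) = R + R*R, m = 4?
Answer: sqrt(4418561110695)/4065 ≈ 517.11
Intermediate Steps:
J(R) = R + R**2
P(n) = n/(4 + n*(1 + n)) (P(n) = n/(n*(1 + n) + 4) = n/(4 + n*(1 + n)))
sqrt(P(-128) + ((67 - 184*(-159)) + 238076)) = sqrt(-128/(4 - 128*(1 - 128)) + ((67 - 184*(-159)) + 238076)) = sqrt(-128/(4 - 128*(-127)) + ((67 + 29256) + 238076)) = sqrt(-128/(4 + 16256) + (29323 + 238076)) = sqrt(-128/16260 + 267399) = sqrt(-128*1/16260 + 267399) = sqrt(-32/4065 + 267399) = sqrt(1086976903/4065) = sqrt(4418561110695)/4065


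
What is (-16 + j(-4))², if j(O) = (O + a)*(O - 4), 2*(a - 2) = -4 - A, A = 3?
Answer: 784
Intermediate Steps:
a = -3/2 (a = 2 + (-4 - 1*3)/2 = 2 + (-4 - 3)/2 = 2 + (½)*(-7) = 2 - 7/2 = -3/2 ≈ -1.5000)
j(O) = (-4 + O)*(-3/2 + O) (j(O) = (O - 3/2)*(O - 4) = (-3/2 + O)*(-4 + O) = (-4 + O)*(-3/2 + O))
(-16 + j(-4))² = (-16 + (6 + (-4)² - 11/2*(-4)))² = (-16 + (6 + 16 + 22))² = (-16 + 44)² = 28² = 784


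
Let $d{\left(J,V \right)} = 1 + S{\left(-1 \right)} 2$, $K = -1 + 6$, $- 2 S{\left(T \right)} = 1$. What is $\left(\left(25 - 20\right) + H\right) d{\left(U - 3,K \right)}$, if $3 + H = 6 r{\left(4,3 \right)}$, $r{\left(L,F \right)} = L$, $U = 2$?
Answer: $0$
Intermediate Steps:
$S{\left(T \right)} = - \frac{1}{2}$ ($S{\left(T \right)} = \left(- \frac{1}{2}\right) 1 = - \frac{1}{2}$)
$K = 5$
$d{\left(J,V \right)} = 0$ ($d{\left(J,V \right)} = 1 - 1 = 0$)
$H = 21$ ($H = -3 + 6 \cdot 4 = -3 + 24 = 21$)
$\left(\left(25 - 20\right) + H\right) d{\left(U - 3,K \right)} = \left(\left(25 - 20\right) + 21\right) 0 = \left(5 + 21\right) 0 = 26 \cdot 0 = 0$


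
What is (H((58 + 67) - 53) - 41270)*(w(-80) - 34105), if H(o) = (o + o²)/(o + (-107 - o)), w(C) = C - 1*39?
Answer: 151309300704/107 ≈ 1.4141e+9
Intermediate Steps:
w(C) = -39 + C (w(C) = C - 39 = -39 + C)
H(o) = -o/107 - o²/107 (H(o) = (o + o²)/(-107) = (o + o²)*(-1/107) = -o/107 - o²/107)
(H((58 + 67) - 53) - 41270)*(w(-80) - 34105) = (-((58 + 67) - 53)*(1 + ((58 + 67) - 53))/107 - 41270)*((-39 - 80) - 34105) = (-(125 - 53)*(1 + (125 - 53))/107 - 41270)*(-119 - 34105) = (-1/107*72*(1 + 72) - 41270)*(-34224) = (-1/107*72*73 - 41270)*(-34224) = (-5256/107 - 41270)*(-34224) = -4421146/107*(-34224) = 151309300704/107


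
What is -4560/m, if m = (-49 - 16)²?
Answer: -912/845 ≈ -1.0793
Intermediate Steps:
m = 4225 (m = (-65)² = 4225)
-4560/m = -4560/4225 = -4560*1/4225 = -912/845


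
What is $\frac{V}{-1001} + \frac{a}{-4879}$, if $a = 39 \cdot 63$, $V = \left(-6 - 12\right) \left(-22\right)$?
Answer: $- \frac{57033}{63427} \approx -0.89919$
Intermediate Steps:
$V = 396$ ($V = \left(-18\right) \left(-22\right) = 396$)
$a = 2457$
$\frac{V}{-1001} + \frac{a}{-4879} = \frac{396}{-1001} + \frac{2457}{-4879} = 396 \left(- \frac{1}{1001}\right) + 2457 \left(- \frac{1}{4879}\right) = - \frac{36}{91} - \frac{351}{697} = - \frac{57033}{63427}$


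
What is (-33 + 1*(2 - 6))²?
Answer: 1369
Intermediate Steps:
(-33 + 1*(2 - 6))² = (-33 + 1*(-4))² = (-33 - 4)² = (-37)² = 1369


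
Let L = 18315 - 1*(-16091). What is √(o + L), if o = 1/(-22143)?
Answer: √139418926431/2013 ≈ 185.49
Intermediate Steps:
o = -1/22143 ≈ -4.5161e-5
L = 34406 (L = 18315 + 16091 = 34406)
√(o + L) = √(-1/22143 + 34406) = √(761852057/22143) = √139418926431/2013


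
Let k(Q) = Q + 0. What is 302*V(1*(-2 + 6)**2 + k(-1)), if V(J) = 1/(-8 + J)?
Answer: 302/7 ≈ 43.143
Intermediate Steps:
k(Q) = Q
302*V(1*(-2 + 6)**2 + k(-1)) = 302/(-8 + (1*(-2 + 6)**2 - 1)) = 302/(-8 + (1*4**2 - 1)) = 302/(-8 + (1*16 - 1)) = 302/(-8 + (16 - 1)) = 302/(-8 + 15) = 302/7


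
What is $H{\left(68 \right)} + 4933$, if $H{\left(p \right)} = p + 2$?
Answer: $5003$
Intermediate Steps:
$H{\left(p \right)} = 2 + p$
$H{\left(68 \right)} + 4933 = \left(2 + 68\right) + 4933 = 70 + 4933 = 5003$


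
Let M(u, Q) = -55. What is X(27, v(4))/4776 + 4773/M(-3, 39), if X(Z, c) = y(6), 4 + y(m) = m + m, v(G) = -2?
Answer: -2849426/32835 ≈ -86.780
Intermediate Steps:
y(m) = -4 + 2*m (y(m) = -4 + (m + m) = -4 + 2*m)
X(Z, c) = 8 (X(Z, c) = -4 + 2*6 = -4 + 12 = 8)
X(27, v(4))/4776 + 4773/M(-3, 39) = 8/4776 + 4773/(-55) = 8*(1/4776) + 4773*(-1/55) = 1/597 - 4773/55 = -2849426/32835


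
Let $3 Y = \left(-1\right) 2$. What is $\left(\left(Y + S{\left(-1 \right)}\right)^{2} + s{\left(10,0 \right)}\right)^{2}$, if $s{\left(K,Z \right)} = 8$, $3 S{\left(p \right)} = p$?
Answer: $81$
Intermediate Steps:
$S{\left(p \right)} = \frac{p}{3}$
$Y = - \frac{2}{3}$ ($Y = \frac{\left(-1\right) 2}{3} = \frac{1}{3} \left(-2\right) = - \frac{2}{3} \approx -0.66667$)
$\left(\left(Y + S{\left(-1 \right)}\right)^{2} + s{\left(10,0 \right)}\right)^{2} = \left(\left(- \frac{2}{3} + \frac{1}{3} \left(-1\right)\right)^{2} + 8\right)^{2} = \left(\left(- \frac{2}{3} - \frac{1}{3}\right)^{2} + 8\right)^{2} = \left(\left(-1\right)^{2} + 8\right)^{2} = \left(1 + 8\right)^{2} = 9^{2} = 81$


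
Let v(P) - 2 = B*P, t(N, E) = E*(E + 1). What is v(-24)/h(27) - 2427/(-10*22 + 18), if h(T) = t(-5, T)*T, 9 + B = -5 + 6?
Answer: 6197389/515403 ≈ 12.024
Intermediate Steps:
t(N, E) = E*(1 + E)
B = -8 (B = -9 + (-5 + 6) = -9 + 1 = -8)
v(P) = 2 - 8*P
h(T) = T**2*(1 + T) (h(T) = (T*(1 + T))*T = T**2*(1 + T))
v(-24)/h(27) - 2427/(-10*22 + 18) = (2 - 8*(-24))/((27**2*(1 + 27))) - 2427/(-10*22 + 18) = (2 + 192)/((729*28)) - 2427/(-220 + 18) = 194/20412 - 2427/(-202) = 194*(1/20412) - 2427*(-1/202) = 97/10206 + 2427/202 = 6197389/515403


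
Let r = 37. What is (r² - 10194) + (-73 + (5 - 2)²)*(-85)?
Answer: -3385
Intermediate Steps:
(r² - 10194) + (-73 + (5 - 2)²)*(-85) = (37² - 10194) + (-73 + (5 - 2)²)*(-85) = (1369 - 10194) + (-73 + 3²)*(-85) = -8825 + (-73 + 9)*(-85) = -8825 - 64*(-85) = -8825 + 5440 = -3385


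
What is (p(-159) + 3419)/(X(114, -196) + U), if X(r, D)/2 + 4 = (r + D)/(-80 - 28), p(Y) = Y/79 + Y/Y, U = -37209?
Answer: -7290567/79380622 ≈ -0.091843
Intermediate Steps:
p(Y) = 1 + Y/79 (p(Y) = Y*(1/79) + 1 = Y/79 + 1 = 1 + Y/79)
X(r, D) = -8 - D/54 - r/54 (X(r, D) = -8 + 2*((r + D)/(-80 - 28)) = -8 + 2*((D + r)/(-108)) = -8 + 2*((D + r)*(-1/108)) = -8 + 2*(-D/108 - r/108) = -8 + (-D/54 - r/54) = -8 - D/54 - r/54)
(p(-159) + 3419)/(X(114, -196) + U) = ((1 + (1/79)*(-159)) + 3419)/((-8 - 1/54*(-196) - 1/54*114) - 37209) = ((1 - 159/79) + 3419)/((-8 + 98/27 - 19/9) - 37209) = (-80/79 + 3419)/(-175/27 - 37209) = 270021/(79*(-1004818/27)) = (270021/79)*(-27/1004818) = -7290567/79380622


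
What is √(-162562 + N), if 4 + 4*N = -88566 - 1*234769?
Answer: I*√973587/2 ≈ 493.35*I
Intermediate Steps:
N = -323339/4 (N = -1 + (-88566 - 1*234769)/4 = -1 + (-88566 - 234769)/4 = -1 + (¼)*(-323335) = -1 - 323335/4 = -323339/4 ≈ -80835.)
√(-162562 + N) = √(-162562 - 323339/4) = √(-973587/4) = I*√973587/2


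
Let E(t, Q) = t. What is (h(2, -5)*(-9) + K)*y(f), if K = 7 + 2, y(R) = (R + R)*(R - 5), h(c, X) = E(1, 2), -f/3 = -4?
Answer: 0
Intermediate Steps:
f = 12 (f = -3*(-4) = 12)
h(c, X) = 1
y(R) = 2*R*(-5 + R) (y(R) = (2*R)*(-5 + R) = 2*R*(-5 + R))
K = 9
(h(2, -5)*(-9) + K)*y(f) = (1*(-9) + 9)*(2*12*(-5 + 12)) = (-9 + 9)*(2*12*7) = 0*168 = 0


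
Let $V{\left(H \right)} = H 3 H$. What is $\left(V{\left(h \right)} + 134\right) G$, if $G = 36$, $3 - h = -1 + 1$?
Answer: $5796$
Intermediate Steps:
$h = 3$ ($h = 3 - \left(-1 + 1\right) = 3 - 0 = 3 + 0 = 3$)
$V{\left(H \right)} = 3 H^{2}$ ($V{\left(H \right)} = 3 H H = 3 H^{2}$)
$\left(V{\left(h \right)} + 134\right) G = \left(3 \cdot 3^{2} + 134\right) 36 = \left(3 \cdot 9 + 134\right) 36 = \left(27 + 134\right) 36 = 161 \cdot 36 = 5796$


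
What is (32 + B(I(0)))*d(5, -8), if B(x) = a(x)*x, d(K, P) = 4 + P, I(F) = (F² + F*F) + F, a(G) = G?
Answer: -128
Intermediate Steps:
I(F) = F + 2*F² (I(F) = (F² + F²) + F = 2*F² + F = F + 2*F²)
B(x) = x² (B(x) = x*x = x²)
(32 + B(I(0)))*d(5, -8) = (32 + (0*(1 + 2*0))²)*(4 - 8) = (32 + (0*(1 + 0))²)*(-4) = (32 + (0*1)²)*(-4) = (32 + 0²)*(-4) = (32 + 0)*(-4) = 32*(-4) = -128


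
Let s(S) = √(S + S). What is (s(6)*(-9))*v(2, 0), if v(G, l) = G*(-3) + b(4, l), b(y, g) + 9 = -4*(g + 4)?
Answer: 558*√3 ≈ 966.48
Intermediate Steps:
b(y, g) = -25 - 4*g (b(y, g) = -9 - 4*(g + 4) = -9 - 4*(4 + g) = -9 + (-16 - 4*g) = -25 - 4*g)
s(S) = √2*√S (s(S) = √(2*S) = √2*√S)
v(G, l) = -25 - 4*l - 3*G (v(G, l) = G*(-3) + (-25 - 4*l) = -3*G + (-25 - 4*l) = -25 - 4*l - 3*G)
(s(6)*(-9))*v(2, 0) = ((√2*√6)*(-9))*(-25 - 4*0 - 3*2) = ((2*√3)*(-9))*(-25 + 0 - 6) = -18*√3*(-31) = 558*√3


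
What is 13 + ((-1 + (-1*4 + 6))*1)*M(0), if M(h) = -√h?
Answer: 13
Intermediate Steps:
13 + ((-1 + (-1*4 + 6))*1)*M(0) = 13 + ((-1 + (-1*4 + 6))*1)*(-√0) = 13 + ((-1 + (-4 + 6))*1)*(-1*0) = 13 + ((-1 + 2)*1)*0 = 13 + (1*1)*0 = 13 + 1*0 = 13 + 0 = 13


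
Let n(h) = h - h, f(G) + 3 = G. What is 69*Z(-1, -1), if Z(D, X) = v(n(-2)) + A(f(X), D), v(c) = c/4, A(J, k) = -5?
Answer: -345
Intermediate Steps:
f(G) = -3 + G
n(h) = 0
v(c) = c/4 (v(c) = c*(¼) = c/4)
Z(D, X) = -5 (Z(D, X) = (¼)*0 - 5 = 0 - 5 = -5)
69*Z(-1, -1) = 69*(-5) = -345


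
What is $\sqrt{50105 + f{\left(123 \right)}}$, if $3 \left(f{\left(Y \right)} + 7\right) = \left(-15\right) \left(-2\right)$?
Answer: $2 \sqrt{12527} \approx 223.85$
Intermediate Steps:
$f{\left(Y \right)} = 3$ ($f{\left(Y \right)} = -7 + \frac{\left(-15\right) \left(-2\right)}{3} = -7 + \frac{1}{3} \cdot 30 = -7 + 10 = 3$)
$\sqrt{50105 + f{\left(123 \right)}} = \sqrt{50105 + 3} = \sqrt{50108} = 2 \sqrt{12527}$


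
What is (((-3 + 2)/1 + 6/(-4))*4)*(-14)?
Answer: 140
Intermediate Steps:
(((-3 + 2)/1 + 6/(-4))*4)*(-14) = ((-1*1 + 6*(-¼))*4)*(-14) = ((-1 - 3/2)*4)*(-14) = -5/2*4*(-14) = -10*(-14) = 140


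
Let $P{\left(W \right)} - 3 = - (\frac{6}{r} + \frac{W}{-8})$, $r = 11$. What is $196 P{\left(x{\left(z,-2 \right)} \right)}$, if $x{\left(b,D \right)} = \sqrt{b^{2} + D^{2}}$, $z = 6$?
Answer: $\frac{5292}{11} + 49 \sqrt{10} \approx 636.04$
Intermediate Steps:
$x{\left(b,D \right)} = \sqrt{D^{2} + b^{2}}$
$P{\left(W \right)} = \frac{27}{11} + \frac{W}{8}$ ($P{\left(W \right)} = 3 - \left(\frac{6}{11} + \frac{W}{-8}\right) = 3 - \left(6 \cdot \frac{1}{11} + W \left(- \frac{1}{8}\right)\right) = 3 - \left(\frac{6}{11} - \frac{W}{8}\right) = 3 + \left(- \frac{6}{11} + \frac{W}{8}\right) = \frac{27}{11} + \frac{W}{8}$)
$196 P{\left(x{\left(z,-2 \right)} \right)} = 196 \left(\frac{27}{11} + \frac{\sqrt{\left(-2\right)^{2} + 6^{2}}}{8}\right) = 196 \left(\frac{27}{11} + \frac{\sqrt{4 + 36}}{8}\right) = 196 \left(\frac{27}{11} + \frac{\sqrt{40}}{8}\right) = 196 \left(\frac{27}{11} + \frac{2 \sqrt{10}}{8}\right) = 196 \left(\frac{27}{11} + \frac{\sqrt{10}}{4}\right) = \frac{5292}{11} + 49 \sqrt{10}$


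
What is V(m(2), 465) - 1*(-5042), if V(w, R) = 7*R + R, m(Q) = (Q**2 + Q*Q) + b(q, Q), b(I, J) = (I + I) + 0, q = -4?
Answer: 8762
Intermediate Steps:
b(I, J) = 2*I (b(I, J) = 2*I + 0 = 2*I)
m(Q) = -8 + 2*Q**2 (m(Q) = (Q**2 + Q*Q) + 2*(-4) = (Q**2 + Q**2) - 8 = 2*Q**2 - 8 = -8 + 2*Q**2)
V(w, R) = 8*R
V(m(2), 465) - 1*(-5042) = 8*465 - 1*(-5042) = 3720 + 5042 = 8762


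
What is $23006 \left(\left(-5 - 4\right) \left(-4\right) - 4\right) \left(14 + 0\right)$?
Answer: $10306688$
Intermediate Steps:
$23006 \left(\left(-5 - 4\right) \left(-4\right) - 4\right) \left(14 + 0\right) = 23006 \left(\left(-9\right) \left(-4\right) - 4\right) 14 = 23006 \left(36 - 4\right) 14 = 23006 \cdot 32 \cdot 14 = 23006 \cdot 448 = 10306688$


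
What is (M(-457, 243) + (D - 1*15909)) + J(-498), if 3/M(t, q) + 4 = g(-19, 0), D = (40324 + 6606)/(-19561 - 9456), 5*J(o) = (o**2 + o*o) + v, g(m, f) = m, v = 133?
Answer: 278026588831/3336955 ≈ 83318.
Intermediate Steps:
J(o) = 133/5 + 2*o**2/5 (J(o) = ((o**2 + o*o) + 133)/5 = ((o**2 + o**2) + 133)/5 = (2*o**2 + 133)/5 = (133 + 2*o**2)/5 = 133/5 + 2*o**2/5)
D = -46930/29017 (D = 46930/(-29017) = 46930*(-1/29017) = -46930/29017 ≈ -1.6173)
M(t, q) = -3/23 (M(t, q) = 3/(-4 - 19) = 3/(-23) = 3*(-1/23) = -3/23)
(M(-457, 243) + (D - 1*15909)) + J(-498) = (-3/23 + (-46930/29017 - 1*15909)) + (133/5 + (2/5)*(-498)**2) = (-3/23 + (-46930/29017 - 15909)) + (133/5 + (2/5)*248004) = (-3/23 - 461678383/29017) + (133/5 + 496008/5) = -10618689860/667391 + 496141/5 = 278026588831/3336955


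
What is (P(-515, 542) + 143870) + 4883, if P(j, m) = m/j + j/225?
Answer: 689454668/4635 ≈ 1.4875e+5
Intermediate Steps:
P(j, m) = j/225 + m/j (P(j, m) = m/j + j*(1/225) = m/j + j/225 = j/225 + m/j)
(P(-515, 542) + 143870) + 4883 = (((1/225)*(-515) + 542/(-515)) + 143870) + 4883 = ((-103/45 + 542*(-1/515)) + 143870) + 4883 = ((-103/45 - 542/515) + 143870) + 4883 = (-15487/4635 + 143870) + 4883 = 666821963/4635 + 4883 = 689454668/4635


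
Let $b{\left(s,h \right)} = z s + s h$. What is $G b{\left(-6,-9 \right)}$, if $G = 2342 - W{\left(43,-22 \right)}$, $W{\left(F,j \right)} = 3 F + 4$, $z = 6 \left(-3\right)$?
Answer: $357858$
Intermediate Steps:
$z = -18$
$W{\left(F,j \right)} = 4 + 3 F$
$b{\left(s,h \right)} = - 18 s + h s$ ($b{\left(s,h \right)} = - 18 s + s h = - 18 s + h s$)
$G = 2209$ ($G = 2342 - \left(4 + 3 \cdot 43\right) = 2342 - \left(4 + 129\right) = 2342 - 133 = 2209$)
$G b{\left(-6,-9 \right)} = 2209 \left(- 6 \left(-18 - 9\right)\right) = 2209 \left(\left(-6\right) \left(-27\right)\right) = 2209 \cdot 162 = 357858$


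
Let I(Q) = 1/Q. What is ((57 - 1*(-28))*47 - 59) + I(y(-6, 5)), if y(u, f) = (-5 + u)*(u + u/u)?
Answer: 216481/55 ≈ 3936.0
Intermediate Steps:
y(u, f) = (1 + u)*(-5 + u) (y(u, f) = (-5 + u)*(u + 1) = (-5 + u)*(1 + u) = (1 + u)*(-5 + u))
((57 - 1*(-28))*47 - 59) + I(y(-6, 5)) = ((57 - 1*(-28))*47 - 59) + 1/(-5 + (-6)² - 4*(-6)) = ((57 + 28)*47 - 59) + 1/(-5 + 36 + 24) = (85*47 - 59) + 1/55 = (3995 - 59) + 1/55 = 3936 + 1/55 = 216481/55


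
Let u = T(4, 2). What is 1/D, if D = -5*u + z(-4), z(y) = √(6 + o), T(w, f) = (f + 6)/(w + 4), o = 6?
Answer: -5/13 - 2*√3/13 ≈ -0.65108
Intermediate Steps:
T(w, f) = (6 + f)/(4 + w)
u = 1 (u = (6 + 2)/(4 + 4) = 8/8 = (⅛)*8 = 1)
z(y) = 2*√3 (z(y) = √(6 + 6) = √12 = 2*√3)
D = -5 + 2*√3 (D = -5*1 + 2*√3 = -5 + 2*√3 ≈ -1.5359)
1/D = 1/(-5 + 2*√3)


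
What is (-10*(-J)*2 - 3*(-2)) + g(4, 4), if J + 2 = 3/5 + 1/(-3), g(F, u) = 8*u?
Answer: 10/3 ≈ 3.3333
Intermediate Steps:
J = -26/15 (J = -2 + (3/5 + 1/(-3)) = -2 + (3*(⅕) + 1*(-⅓)) = -2 + (⅗ - ⅓) = -2 + 4/15 = -26/15 ≈ -1.7333)
(-10*(-J)*2 - 3*(-2)) + g(4, 4) = (-10*(-1*(-26/15))*2 - 3*(-2)) + 8*4 = (-52*2/3 + 6) + 32 = (-10*52/15 + 6) + 32 = (-104/3 + 6) + 32 = -86/3 + 32 = 10/3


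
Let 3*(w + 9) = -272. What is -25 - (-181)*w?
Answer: -54194/3 ≈ -18065.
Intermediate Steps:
w = -299/3 (w = -9 + (1/3)*(-272) = -9 - 272/3 = -299/3 ≈ -99.667)
-25 - (-181)*w = -25 - (-181)*(-299)/3 = -25 - 181*299/3 = -25 - 54119/3 = -54194/3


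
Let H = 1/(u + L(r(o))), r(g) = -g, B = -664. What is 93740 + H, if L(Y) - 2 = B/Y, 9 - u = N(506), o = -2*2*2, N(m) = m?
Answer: 54181719/578 ≈ 93740.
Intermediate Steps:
o = -8 (o = -4*2 = -8)
u = -497 (u = 9 - 1*506 = 9 - 506 = -497)
L(Y) = 2 - 664/Y
H = -1/578 (H = 1/(-497 + (2 - 664/((-1*(-8))))) = 1/(-497 + (2 - 664/8)) = 1/(-497 + (2 - 664*⅛)) = 1/(-497 + (2 - 83)) = 1/(-497 - 81) = 1/(-578) = -1/578 ≈ -0.0017301)
93740 + H = 93740 - 1/578 = 54181719/578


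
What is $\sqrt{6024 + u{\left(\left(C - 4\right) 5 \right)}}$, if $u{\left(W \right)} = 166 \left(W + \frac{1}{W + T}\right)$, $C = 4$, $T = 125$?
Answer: $\frac{\sqrt{3765830}}{25} \approx 77.623$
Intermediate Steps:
$u{\left(W \right)} = 166 W + \frac{166}{125 + W}$ ($u{\left(W \right)} = 166 \left(W + \frac{1}{W + 125}\right) = 166 \left(W + \frac{1}{125 + W}\right) = 166 W + \frac{166}{125 + W}$)
$\sqrt{6024 + u{\left(\left(C - 4\right) 5 \right)}} = \sqrt{6024 + \frac{166 \left(1 + \left(\left(4 - 4\right) 5\right)^{2} + 125 \left(4 - 4\right) 5\right)}{125 + \left(4 - 4\right) 5}} = \sqrt{6024 + \frac{166 \left(1 + \left(0 \cdot 5\right)^{2} + 125 \cdot 0 \cdot 5\right)}{125 + 0 \cdot 5}} = \sqrt{6024 + \frac{166 \left(1 + 0^{2} + 125 \cdot 0\right)}{125 + 0}} = \sqrt{6024 + \frac{166 \left(1 + 0 + 0\right)}{125}} = \sqrt{6024 + 166 \cdot \frac{1}{125} \cdot 1} = \sqrt{6024 + \frac{166}{125}} = \sqrt{\frac{753166}{125}} = \frac{\sqrt{3765830}}{25}$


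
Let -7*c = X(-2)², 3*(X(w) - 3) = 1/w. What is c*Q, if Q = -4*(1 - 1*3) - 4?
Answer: -289/63 ≈ -4.5873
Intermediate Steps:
X(w) = 3 + 1/(3*w)
c = -289/252 (c = -(3 + (⅓)/(-2))²/7 = -(3 + (⅓)*(-½))²/7 = -(3 - ⅙)²/7 = -(17/6)²/7 = -⅐*289/36 = -289/252 ≈ -1.1468)
Q = 4 (Q = -4*(1 - 3) - 4 = -4*(-2) - 4 = 8 - 4 = 4)
c*Q = -289/252*4 = -289/63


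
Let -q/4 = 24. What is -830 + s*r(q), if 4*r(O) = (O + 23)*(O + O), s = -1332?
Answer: -4668158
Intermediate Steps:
q = -96 (q = -4*24 = -96)
r(O) = O*(23 + O)/2 (r(O) = ((O + 23)*(O + O))/4 = ((23 + O)*(2*O))/4 = (2*O*(23 + O))/4 = O*(23 + O)/2)
-830 + s*r(q) = -830 - 666*(-96)*(23 - 96) = -830 - 666*(-96)*(-73) = -830 - 1332*3504 = -830 - 4667328 = -4668158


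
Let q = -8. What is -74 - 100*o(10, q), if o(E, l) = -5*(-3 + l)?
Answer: -5574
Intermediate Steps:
o(E, l) = 15 - 5*l
-74 - 100*o(10, q) = -74 - 100*(15 - 5*(-8)) = -74 - 100*(15 + 40) = -74 - 100*55 = -74 - 5500 = -5574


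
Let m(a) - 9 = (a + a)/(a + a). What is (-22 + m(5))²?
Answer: 144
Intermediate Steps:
m(a) = 10 (m(a) = 9 + (a + a)/(a + a) = 9 + (2*a)/((2*a)) = 9 + (2*a)*(1/(2*a)) = 9 + 1 = 10)
(-22 + m(5))² = (-22 + 10)² = (-12)² = 144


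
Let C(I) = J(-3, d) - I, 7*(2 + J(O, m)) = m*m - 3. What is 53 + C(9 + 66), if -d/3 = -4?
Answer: -27/7 ≈ -3.8571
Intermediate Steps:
d = 12 (d = -3*(-4) = 12)
J(O, m) = -17/7 + m²/7 (J(O, m) = -2 + (m*m - 3)/7 = -2 + (m² - 3)/7 = -2 + (-3 + m²)/7 = -2 + (-3/7 + m²/7) = -17/7 + m²/7)
C(I) = 127/7 - I (C(I) = (-17/7 + (⅐)*12²) - I = (-17/7 + (⅐)*144) - I = (-17/7 + 144/7) - I = 127/7 - I)
53 + C(9 + 66) = 53 + (127/7 - (9 + 66)) = 53 + (127/7 - 1*75) = 53 + (127/7 - 75) = 53 - 398/7 = -27/7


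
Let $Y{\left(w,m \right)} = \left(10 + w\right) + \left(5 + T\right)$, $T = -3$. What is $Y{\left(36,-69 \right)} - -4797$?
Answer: $4845$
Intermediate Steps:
$Y{\left(w,m \right)} = 12 + w$ ($Y{\left(w,m \right)} = \left(10 + w\right) + \left(5 - 3\right) = \left(10 + w\right) + 2 = 12 + w$)
$Y{\left(36,-69 \right)} - -4797 = \left(12 + 36\right) - -4797 = 48 + 4797 = 4845$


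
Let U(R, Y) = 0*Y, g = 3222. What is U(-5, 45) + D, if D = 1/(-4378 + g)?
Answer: -1/1156 ≈ -0.00086505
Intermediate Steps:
U(R, Y) = 0
D = -1/1156 (D = 1/(-4378 + 3222) = 1/(-1156) = -1/1156 ≈ -0.00086505)
U(-5, 45) + D = 0 - 1/1156 = -1/1156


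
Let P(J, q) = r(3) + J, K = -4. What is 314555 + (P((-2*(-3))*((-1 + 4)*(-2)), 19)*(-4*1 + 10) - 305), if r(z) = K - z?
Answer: 313992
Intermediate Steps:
r(z) = -4 - z
P(J, q) = -7 + J (P(J, q) = (-4 - 1*3) + J = (-4 - 3) + J = -7 + J)
314555 + (P((-2*(-3))*((-1 + 4)*(-2)), 19)*(-4*1 + 10) - 305) = 314555 + ((-7 + (-2*(-3))*((-1 + 4)*(-2)))*(-4*1 + 10) - 305) = 314555 + ((-7 + 6*(3*(-2)))*(-4 + 10) - 305) = 314555 + ((-7 + 6*(-6))*6 - 305) = 314555 + ((-7 - 36)*6 - 305) = 314555 + (-43*6 - 305) = 314555 + (-258 - 305) = 314555 - 563 = 313992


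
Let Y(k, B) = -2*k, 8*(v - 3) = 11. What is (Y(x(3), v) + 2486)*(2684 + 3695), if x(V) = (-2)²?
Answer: 15807162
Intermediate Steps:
x(V) = 4
v = 35/8 (v = 3 + (⅛)*11 = 3 + 11/8 = 35/8 ≈ 4.3750)
(Y(x(3), v) + 2486)*(2684 + 3695) = (-2*4 + 2486)*(2684 + 3695) = (-8 + 2486)*6379 = 2478*6379 = 15807162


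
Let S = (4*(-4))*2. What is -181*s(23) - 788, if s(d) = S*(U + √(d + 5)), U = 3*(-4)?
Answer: -70292 + 11584*√7 ≈ -39644.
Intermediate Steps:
S = -32 (S = -16*2 = -32)
U = -12
s(d) = 384 - 32*√(5 + d) (s(d) = -32*(-12 + √(d + 5)) = -32*(-12 + √(5 + d)) = 384 - 32*√(5 + d))
-181*s(23) - 788 = -181*(384 - 32*√(5 + 23)) - 788 = -181*(384 - 64*√7) - 788 = (-69504 + 11584*√7) - 788 = -70292 + 11584*√7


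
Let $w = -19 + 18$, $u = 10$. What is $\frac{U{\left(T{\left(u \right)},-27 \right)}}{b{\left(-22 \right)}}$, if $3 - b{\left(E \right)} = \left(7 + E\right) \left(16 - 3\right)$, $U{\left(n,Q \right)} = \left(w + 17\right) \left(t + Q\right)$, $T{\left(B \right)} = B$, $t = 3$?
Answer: $- \frac{64}{33} \approx -1.9394$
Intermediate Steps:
$w = -1$
$U{\left(n,Q \right)} = 48 + 16 Q$ ($U{\left(n,Q \right)} = \left(-1 + 17\right) \left(3 + Q\right) = 16 \left(3 + Q\right) = 48 + 16 Q$)
$b{\left(E \right)} = -88 - 13 E$ ($b{\left(E \right)} = 3 - \left(7 + E\right) \left(16 - 3\right) = 3 - \left(7 + E\right) 13 = 3 - \left(91 + 13 E\right) = -88 - 13 E$)
$\frac{U{\left(T{\left(u \right)},-27 \right)}}{b{\left(-22 \right)}} = \frac{48 + 16 \left(-27\right)}{-88 - -286} = \frac{48 - 432}{-88 + 286} = - \frac{384}{198} = \left(-384\right) \frac{1}{198} = - \frac{64}{33}$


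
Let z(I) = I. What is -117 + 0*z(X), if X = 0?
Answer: -117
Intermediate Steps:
-117 + 0*z(X) = -117 + 0*0 = -117 + 0 = -117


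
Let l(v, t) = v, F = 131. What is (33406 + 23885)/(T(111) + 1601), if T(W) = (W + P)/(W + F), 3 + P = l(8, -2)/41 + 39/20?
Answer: 11368826040/317792759 ≈ 35.774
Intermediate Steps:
P = -701/820 (P = -3 + (8/41 + 39/20) = -3 + 1759/820 = -701/820 ≈ -0.85488)
T(W) = (-701/820 + W)/(131 + W) (T(W) = (W - 701/820)/(W + 131) = (-701/820 + W)/(131 + W))
(33406 + 23885)/(T(111) + 1601) = (33406 + 23885)/((-701/820 + 111)/(131 + 111) + 1601) = 57291/((90319/820)/242 + 1601) = 57291/((1/242)*(90319/820) + 1601) = 57291/(90319/198440 + 1601) = 57291/(317792759/198440) = 57291*(198440/317792759) = 11368826040/317792759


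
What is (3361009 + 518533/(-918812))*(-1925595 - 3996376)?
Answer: -18287845219881949525/918812 ≈ -1.9904e+13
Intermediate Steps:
(3361009 + 518533/(-918812))*(-1925595 - 3996376) = (3361009 + 518533*(-1/918812))*(-5921971) = (3361009 - 518533/918812)*(-5921971) = (3088134882775/918812)*(-5921971) = -18287845219881949525/918812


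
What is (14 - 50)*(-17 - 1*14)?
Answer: 1116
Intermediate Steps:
(14 - 50)*(-17 - 1*14) = -36*(-17 - 14) = -36*(-31) = 1116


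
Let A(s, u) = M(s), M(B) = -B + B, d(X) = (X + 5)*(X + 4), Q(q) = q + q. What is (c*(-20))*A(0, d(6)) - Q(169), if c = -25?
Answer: -338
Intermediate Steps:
Q(q) = 2*q
d(X) = (4 + X)*(5 + X) (d(X) = (5 + X)*(4 + X) = (4 + X)*(5 + X))
M(B) = 0
A(s, u) = 0
(c*(-20))*A(0, d(6)) - Q(169) = -25*(-20)*0 - 2*169 = 500*0 - 1*338 = 0 - 338 = -338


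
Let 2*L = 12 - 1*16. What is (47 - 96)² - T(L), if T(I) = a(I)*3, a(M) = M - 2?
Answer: 2413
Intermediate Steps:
a(M) = -2 + M
L = -2 (L = (12 - 1*16)/2 = (12 - 16)/2 = (½)*(-4) = -2)
T(I) = -6 + 3*I (T(I) = (-2 + I)*3 = -6 + 3*I)
(47 - 96)² - T(L) = (47 - 96)² - (-6 + 3*(-2)) = (-49)² - (-6 - 6) = 2401 - 1*(-12) = 2401 + 12 = 2413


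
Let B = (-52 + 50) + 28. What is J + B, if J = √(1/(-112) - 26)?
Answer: 26 + I*√20391/28 ≈ 26.0 + 5.0999*I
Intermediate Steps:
B = 26 (B = -2 + 28 = 26)
J = I*√20391/28 (J = √(-1/112 - 26) = √(-2913/112) = I*√20391/28 ≈ 5.0999*I)
J + B = I*√20391/28 + 26 = 26 + I*√20391/28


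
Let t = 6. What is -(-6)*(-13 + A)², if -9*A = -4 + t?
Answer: 28322/27 ≈ 1049.0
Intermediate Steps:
A = -2/9 (A = -(-4 + 6)/9 = -⅑*2 = -2/9 ≈ -0.22222)
-(-6)*(-13 + A)² = -(-6)*(-13 - 2/9)² = -(-6)*(-119/9)² = -(-6)*14161/81 = -1*(-28322/27) = 28322/27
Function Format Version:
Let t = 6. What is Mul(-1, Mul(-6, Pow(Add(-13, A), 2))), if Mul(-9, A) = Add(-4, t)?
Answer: Rational(28322, 27) ≈ 1049.0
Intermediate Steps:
A = Rational(-2, 9) (A = Mul(Rational(-1, 9), Add(-4, 6)) = Mul(Rational(-1, 9), 2) = Rational(-2, 9) ≈ -0.22222)
Mul(-1, Mul(-6, Pow(Add(-13, A), 2))) = Mul(-1, Mul(-6, Pow(Add(-13, Rational(-2, 9)), 2))) = Mul(-1, Mul(-6, Pow(Rational(-119, 9), 2))) = Mul(-1, Mul(-6, Rational(14161, 81))) = Mul(-1, Rational(-28322, 27)) = Rational(28322, 27)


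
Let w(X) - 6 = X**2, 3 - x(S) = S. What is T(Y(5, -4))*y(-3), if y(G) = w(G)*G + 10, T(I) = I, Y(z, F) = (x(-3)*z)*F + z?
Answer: 4025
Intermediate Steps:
x(S) = 3 - S
Y(z, F) = z + 6*F*z (Y(z, F) = ((3 - 1*(-3))*z)*F + z = ((3 + 3)*z)*F + z = (6*z)*F + z = 6*F*z + z = z + 6*F*z)
w(X) = 6 + X**2
y(G) = 10 + G*(6 + G**2) (y(G) = (6 + G**2)*G + 10 = G*(6 + G**2) + 10 = 10 + G*(6 + G**2))
T(Y(5, -4))*y(-3) = (5*(1 + 6*(-4)))*(10 - 3*(6 + (-3)**2)) = (5*(1 - 24))*(10 - 3*(6 + 9)) = (5*(-23))*(10 - 3*15) = -115*(10 - 45) = -115*(-35) = 4025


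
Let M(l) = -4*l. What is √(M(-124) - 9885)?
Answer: I*√9389 ≈ 96.897*I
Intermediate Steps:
√(M(-124) - 9885) = √(-4*(-124) - 9885) = √(496 - 9885) = √(-9389) = I*√9389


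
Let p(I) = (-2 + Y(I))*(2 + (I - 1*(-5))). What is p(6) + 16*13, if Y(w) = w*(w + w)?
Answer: 1118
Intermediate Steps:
Y(w) = 2*w² (Y(w) = w*(2*w) = 2*w²)
p(I) = (-2 + 2*I²)*(7 + I) (p(I) = (-2 + 2*I²)*(2 + (I - 1*(-5))) = (-2 + 2*I²)*(2 + (I + 5)) = (-2 + 2*I²)*(2 + (5 + I)) = (-2 + 2*I²)*(7 + I))
p(6) + 16*13 = (-14 - 2*6 + 2*6³ + 14*6²) + 16*13 = (-14 - 12 + 2*216 + 14*36) + 208 = (-14 - 12 + 432 + 504) + 208 = 910 + 208 = 1118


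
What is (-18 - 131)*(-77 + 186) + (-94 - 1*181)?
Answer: -16516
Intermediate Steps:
(-18 - 131)*(-77 + 186) + (-94 - 1*181) = -149*109 + (-94 - 181) = -16241 - 275 = -16516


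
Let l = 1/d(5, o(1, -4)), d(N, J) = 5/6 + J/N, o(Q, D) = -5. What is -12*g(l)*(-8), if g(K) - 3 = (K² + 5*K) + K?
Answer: 288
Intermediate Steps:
d(N, J) = ⅚ + J/N (d(N, J) = 5*(⅙) + J/N = ⅚ + J/N)
l = -6 (l = 1/(⅚ - 5/5) = 1/(⅚ - 5*⅕) = 1/(⅚ - 1) = 1/(-⅙) = -6)
g(K) = 3 + K² + 6*K (g(K) = 3 + ((K² + 5*K) + K) = 3 + (K² + 6*K) = 3 + K² + 6*K)
-12*g(l)*(-8) = -12*(3 + (-6)² + 6*(-6))*(-8) = -12*(3 + 36 - 36)*(-8) = -12*3*(-8) = -36*(-8) = 288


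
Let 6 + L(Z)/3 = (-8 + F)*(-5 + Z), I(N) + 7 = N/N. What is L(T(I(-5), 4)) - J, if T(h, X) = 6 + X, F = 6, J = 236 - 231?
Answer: -53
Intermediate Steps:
J = 5
I(N) = -6 (I(N) = -7 + N/N = -7 + 1 = -6)
L(Z) = 12 - 6*Z (L(Z) = -18 + 3*((-8 + 6)*(-5 + Z)) = -18 + 3*(-2*(-5 + Z)) = -18 + 3*(10 - 2*Z) = -18 + (30 - 6*Z) = 12 - 6*Z)
L(T(I(-5), 4)) - J = (12 - 6*(6 + 4)) - 1*5 = (12 - 6*10) - 5 = (12 - 60) - 5 = -48 - 5 = -53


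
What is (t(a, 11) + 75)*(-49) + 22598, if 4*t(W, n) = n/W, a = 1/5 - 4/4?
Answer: 305463/16 ≈ 19091.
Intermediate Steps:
a = -4/5 (a = 1*(1/5) - 4*1/4 = 1/5 - 1 = -4/5 ≈ -0.80000)
t(W, n) = n/(4*W) (t(W, n) = (n/W)/4 = n/(4*W))
(t(a, 11) + 75)*(-49) + 22598 = ((1/4)*11/(-4/5) + 75)*(-49) + 22598 = ((1/4)*11*(-5/4) + 75)*(-49) + 22598 = (-55/16 + 75)*(-49) + 22598 = (1145/16)*(-49) + 22598 = -56105/16 + 22598 = 305463/16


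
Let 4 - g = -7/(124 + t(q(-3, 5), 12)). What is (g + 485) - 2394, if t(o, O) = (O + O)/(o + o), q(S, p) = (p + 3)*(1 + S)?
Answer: -939137/493 ≈ -1904.9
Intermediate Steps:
q(S, p) = (1 + S)*(3 + p) (q(S, p) = (3 + p)*(1 + S) = (1 + S)*(3 + p))
t(o, O) = O/o (t(o, O) = (2*O)/((2*o)) = (2*O)*(1/(2*o)) = O/o)
g = 2000/493 (g = 4 - (-7)/(124 + 12/(3 + 5 + 3*(-3) - 3*5)) = 4 - (-7)/(124 + 12/(3 + 5 - 9 - 15)) = 4 - (-7)/(124 + 12/(-16)) = 4 - (-7)/(124 + 12*(-1/16)) = 4 - (-7)/(124 - 3/4) = 4 - (-7)/493/4 = 4 - (-7)*4/493 = 4 - 1*(-28/493) = 4 + 28/493 = 2000/493 ≈ 4.0568)
(g + 485) - 2394 = (2000/493 + 485) - 2394 = 241105/493 - 2394 = -939137/493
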